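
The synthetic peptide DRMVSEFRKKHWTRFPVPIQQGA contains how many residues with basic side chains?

6

K, R, and H are the three residues with basic side chains (ε-amine, guanidinium, and imidazole respectively).
Matching residues: R2, R8, K9, K10, H11, R14.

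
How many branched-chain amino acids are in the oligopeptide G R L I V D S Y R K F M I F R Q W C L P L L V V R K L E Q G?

Valine (V), leucine (L), and isoleucine (I) are the branched-chain amino acids.
Matching residues: L3, I4, V5, I13, L19, L21, L22, V23, V24, L27.

10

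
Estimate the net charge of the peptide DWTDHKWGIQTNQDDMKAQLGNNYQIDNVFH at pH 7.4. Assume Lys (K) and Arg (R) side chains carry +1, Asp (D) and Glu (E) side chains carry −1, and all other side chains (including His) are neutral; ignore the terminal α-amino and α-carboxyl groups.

Positive (K, R): K6, K17 → +2.
Negative (D, E): D1, D4, D14, D15, D27 → −5.
Net charge = (+2) + (−5) = −3.

-3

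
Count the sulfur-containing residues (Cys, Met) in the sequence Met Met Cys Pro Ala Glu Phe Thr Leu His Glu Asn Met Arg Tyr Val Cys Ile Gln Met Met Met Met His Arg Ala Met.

10

Matching residues: Met1, Met2, Cys3, Met13, Cys17, Met20, Met21, Met22, Met23, Met27.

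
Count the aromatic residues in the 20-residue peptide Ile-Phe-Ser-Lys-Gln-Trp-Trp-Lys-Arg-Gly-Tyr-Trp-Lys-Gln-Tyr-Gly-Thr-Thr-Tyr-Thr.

F, W, and Y each carry an aromatic ring on the side chain.
Matching residues: Phe2, Trp6, Trp7, Tyr11, Trp12, Tyr15, Tyr19.

7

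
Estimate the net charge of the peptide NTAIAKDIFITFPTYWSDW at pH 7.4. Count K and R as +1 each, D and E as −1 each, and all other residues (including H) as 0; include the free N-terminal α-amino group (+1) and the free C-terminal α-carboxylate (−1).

-1

Positive (K, R): K6 → +1.
Negative (D, E): D7, D18 → −2.
The N-terminus (+1) and C-terminus (−1) cancel.
Net charge = (+1) + (−2) = −1.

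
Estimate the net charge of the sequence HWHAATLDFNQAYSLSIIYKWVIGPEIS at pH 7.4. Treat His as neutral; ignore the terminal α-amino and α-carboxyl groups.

At pH ~7.4 the Lys and Arg side chains are protonated (+1), the Asp and Glu side chains are deprotonated (−1), and with His taken as neutral all other side chains carry no charge.
Positive (K, R): K20 → +1.
Negative (D, E): D8, E26 → −2.
Net charge = (+1) + (−2) = −1.

-1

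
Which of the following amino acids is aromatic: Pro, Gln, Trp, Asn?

F, W, and Y each carry an aromatic ring on the side chain.
Of the listed options, only Trp belongs to this group.

Trp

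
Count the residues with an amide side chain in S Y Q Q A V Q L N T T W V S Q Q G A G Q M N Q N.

10

Asparagine (N) and glutamine (Q) have uncharged amide side chains.
Matching residues: Q3, Q4, Q7, N9, Q15, Q16, Q20, N22, Q23, N24.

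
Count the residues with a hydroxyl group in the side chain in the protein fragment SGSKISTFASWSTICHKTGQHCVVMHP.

S, T, and Y are the three residues with a side-chain hydroxyl.
Matching residues: S1, S3, S6, T7, S10, S12, T13, T18.

8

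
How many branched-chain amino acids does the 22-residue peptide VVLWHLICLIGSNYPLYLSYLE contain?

10

The BCAAs are Val, Leu, and Ile — aliphatic side chains with a branch point.
Matching residues: V1, V2, L3, L6, I7, L9, I10, L16, L18, L21.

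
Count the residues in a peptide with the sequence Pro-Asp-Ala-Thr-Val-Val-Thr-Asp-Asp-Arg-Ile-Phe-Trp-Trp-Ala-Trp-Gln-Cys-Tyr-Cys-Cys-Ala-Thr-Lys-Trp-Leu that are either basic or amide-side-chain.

Basic: H, K, R. Amide-side-chain: N, Q.
Basic residues here: Arg10, Lys24 (2).
Amide-side-chain residues here: Gln17 (1).
The two groups share no amino acid, so total = 2 + 1 = 3.

3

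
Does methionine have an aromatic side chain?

The aromatic amino acids are Phe (F, benzyl), Trp (W, indole), and Tyr (Y, phenol).
Methionine is not in this group.

No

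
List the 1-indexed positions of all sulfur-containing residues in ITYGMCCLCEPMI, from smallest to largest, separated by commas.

5, 6, 7, 9, 12

The sulfur-bearing residues are cysteine (–SH) and methionine (–S–CH₃).
Matching residues: M5, C6, C7, C9, M12.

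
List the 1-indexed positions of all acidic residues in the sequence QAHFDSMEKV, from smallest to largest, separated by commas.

Aspartate (D) and glutamate (E) have carboxylic-acid side chains and are the acidic amino acids.
Matching residues: D5, E8.

5, 8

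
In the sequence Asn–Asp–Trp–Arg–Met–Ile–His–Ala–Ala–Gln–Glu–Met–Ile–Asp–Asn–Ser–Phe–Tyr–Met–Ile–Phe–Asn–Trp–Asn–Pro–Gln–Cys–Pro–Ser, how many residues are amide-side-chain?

The amide-side-chain residues are Asn (N) and Gln (Q).
Matching residues: Asn1, Gln10, Asn15, Asn22, Asn24, Gln26.

6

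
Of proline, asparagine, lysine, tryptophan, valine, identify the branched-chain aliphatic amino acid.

valine

V, L, and I make up the branched-chain aliphatic group.
Of the listed options, only valine belongs to this group.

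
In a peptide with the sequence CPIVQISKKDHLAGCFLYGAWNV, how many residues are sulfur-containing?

Only Cys (C) and Met (M) have a sulfur atom in the side chain.
Matching residues: C1, C15.

2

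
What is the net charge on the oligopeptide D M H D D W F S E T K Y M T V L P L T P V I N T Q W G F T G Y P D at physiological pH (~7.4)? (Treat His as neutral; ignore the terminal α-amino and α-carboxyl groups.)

At pH ~7.4 the Lys and Arg side chains are protonated (+1), the Asp and Glu side chains are deprotonated (−1), and with His taken as neutral all other side chains carry no charge.
Positive (K, R): K11 → +1.
Negative (D, E): D1, D4, D5, E9, D33 → −5.
Net charge = (+1) + (−5) = −4.

-4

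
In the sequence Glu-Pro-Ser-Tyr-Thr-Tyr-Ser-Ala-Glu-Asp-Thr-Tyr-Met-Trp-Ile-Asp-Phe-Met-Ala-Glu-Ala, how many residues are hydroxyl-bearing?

7

The –OH-bearing residues are Ser, Thr (aliphatic alcohols), and Tyr (phenol).
Matching residues: Ser3, Tyr4, Thr5, Tyr6, Ser7, Thr11, Tyr12.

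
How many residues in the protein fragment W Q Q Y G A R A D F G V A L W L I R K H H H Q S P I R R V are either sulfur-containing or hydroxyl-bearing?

Sulfur-containing: C, M. Hydroxyl-bearing: S, T, Y.
Sulfur-containing residues here: none (0).
Hydroxyl-bearing residues here: Y4, S24 (2).
The two groups share no amino acid, so total = 0 + 2 = 2.

2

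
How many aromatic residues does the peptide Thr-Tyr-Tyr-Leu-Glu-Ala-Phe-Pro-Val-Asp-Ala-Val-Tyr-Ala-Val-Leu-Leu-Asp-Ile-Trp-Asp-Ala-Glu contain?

The aromatic amino acids are Phe (F, benzyl), Trp (W, indole), and Tyr (Y, phenol).
Matching residues: Tyr2, Tyr3, Phe7, Tyr13, Trp20.

5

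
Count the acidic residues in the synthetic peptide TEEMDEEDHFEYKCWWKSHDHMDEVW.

Aspartate (D) and glutamate (E) have carboxylic-acid side chains and are the acidic amino acids.
Matching residues: E2, E3, D5, E6, E7, D8, E11, D20, D23, E24.

10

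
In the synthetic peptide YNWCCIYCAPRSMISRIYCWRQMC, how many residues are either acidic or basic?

3

Acidic: D, E. Basic: H, K, R.
Acidic residues here: none (0).
Basic residues here: R11, R16, R21 (3).
The two groups share no amino acid, so total = 0 + 3 = 3.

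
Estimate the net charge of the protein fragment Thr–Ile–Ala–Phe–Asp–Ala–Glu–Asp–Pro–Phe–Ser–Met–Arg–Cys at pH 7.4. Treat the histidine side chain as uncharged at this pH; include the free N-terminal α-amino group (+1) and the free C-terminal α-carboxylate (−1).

At pH ~7.4 the Lys and Arg side chains are protonated (+1), the Asp and Glu side chains are deprotonated (−1), and with His taken as neutral all other side chains carry no charge.
Positive (K, R): Arg13 → +1.
Negative (D, E): Asp5, Glu7, Asp8 → −3.
The N-terminus (+1) and C-terminus (−1) cancel.
Net charge = (+1) + (−3) = −2.

-2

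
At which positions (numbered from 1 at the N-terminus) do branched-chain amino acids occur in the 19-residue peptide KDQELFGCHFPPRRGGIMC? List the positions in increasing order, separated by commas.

V, L, and I make up the branched-chain aliphatic group.
Matching residues: L5, I17.

5, 17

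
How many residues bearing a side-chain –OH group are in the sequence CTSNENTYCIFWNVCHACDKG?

4

The –OH-bearing residues are Ser, Thr (aliphatic alcohols), and Tyr (phenol).
Matching residues: T2, S3, T7, Y8.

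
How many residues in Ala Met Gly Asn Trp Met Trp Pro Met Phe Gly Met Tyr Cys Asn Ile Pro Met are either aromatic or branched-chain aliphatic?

5

Aromatic: F, W, Y. Branched-chain aliphatic: I, L, V.
Aromatic residues here: Trp5, Trp7, Phe10, Tyr13 (4).
Branched-chain aliphatic residues here: Ile16 (1).
The two groups share no amino acid, so total = 4 + 1 = 5.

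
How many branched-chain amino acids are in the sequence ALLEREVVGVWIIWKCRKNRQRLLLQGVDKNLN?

V, L, and I make up the branched-chain aliphatic group.
Matching residues: L2, L3, V7, V8, V10, I12, I13, L23, L24, L25, V28, L32.

12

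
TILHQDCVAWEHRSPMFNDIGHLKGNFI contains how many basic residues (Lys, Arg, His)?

Matching residues: H4, H12, R13, H22, K24.

5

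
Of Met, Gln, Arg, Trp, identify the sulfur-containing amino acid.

Met

Only Cys (C) and Met (M) have a sulfur atom in the side chain.
Of the listed options, only Met belongs to this group.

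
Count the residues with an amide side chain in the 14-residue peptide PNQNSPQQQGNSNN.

The amide-side-chain residues are Asn (N) and Gln (Q).
Matching residues: N2, Q3, N4, Q7, Q8, Q9, N11, N13, N14.

9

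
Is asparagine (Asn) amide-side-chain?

Only N (asparagine) and Q (glutamine) carry a side-chain carboxamide.
Asparagine is in this group.

Yes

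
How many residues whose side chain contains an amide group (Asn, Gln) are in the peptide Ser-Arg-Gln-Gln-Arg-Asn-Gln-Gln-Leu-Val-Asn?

6

Matching residues: Gln3, Gln4, Asn6, Gln7, Gln8, Asn11.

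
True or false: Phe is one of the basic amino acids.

False

Lysine (K), arginine (R), and histidine (H) have basic, nitrogen-containing side chains.
Phenylalanine is not in this group.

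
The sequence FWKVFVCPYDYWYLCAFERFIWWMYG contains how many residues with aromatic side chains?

12

Phenylalanine (F), tryptophan (W), and tyrosine (Y) have aromatic ring side chains.
Matching residues: F1, W2, F5, Y9, Y11, W12, Y13, F17, F20, W22, W23, Y25.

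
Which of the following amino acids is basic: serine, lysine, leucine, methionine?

lysine

K, R, and H are the three residues with basic side chains (ε-amine, guanidinium, and imidazole respectively).
Of the listed options, only lysine belongs to this group.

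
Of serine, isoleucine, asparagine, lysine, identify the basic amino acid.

The basic amino acids are Lys (K), Arg (R), and His (H).
Of the listed options, only lysine belongs to this group.

lysine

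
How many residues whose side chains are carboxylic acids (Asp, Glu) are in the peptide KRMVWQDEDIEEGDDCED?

9

Matching residues: D7, E8, D9, E11, E12, D14, D15, E17, D18.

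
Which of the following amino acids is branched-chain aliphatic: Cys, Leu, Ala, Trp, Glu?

The BCAAs are Val, Leu, and Ile — aliphatic side chains with a branch point.
Of the listed options, only Leu belongs to this group.

Leu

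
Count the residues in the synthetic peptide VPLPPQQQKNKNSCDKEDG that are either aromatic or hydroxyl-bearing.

1

Aromatic: F, W, Y. Hydroxyl-bearing: S, T, Y.
Aromatic residues here: none (0).
Hydroxyl-bearing residues here: S13 (1).
(Y belongs to both groups, but none appear in this sequence.) Total = 0 + 1 = 1.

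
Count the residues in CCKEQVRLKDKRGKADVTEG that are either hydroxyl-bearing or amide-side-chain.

2

Hydroxyl-bearing: S, T, Y. Amide-side-chain: N, Q.
Hydroxyl-bearing residues here: T18 (1).
Amide-side-chain residues here: Q5 (1).
The two groups share no amino acid, so total = 1 + 1 = 2.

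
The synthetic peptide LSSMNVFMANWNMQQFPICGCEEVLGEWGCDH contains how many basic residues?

1

The basic amino acids are Lys (K), Arg (R), and His (H).
Matching residues: H32.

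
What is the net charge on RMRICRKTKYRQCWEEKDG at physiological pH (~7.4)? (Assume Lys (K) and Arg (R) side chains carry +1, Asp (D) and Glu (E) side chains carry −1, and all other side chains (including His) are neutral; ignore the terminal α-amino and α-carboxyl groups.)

+4

Positive (K, R): R1, R3, R6, K7, K9, R11, K17 → +7.
Negative (D, E): E15, E16, D18 → −3.
Net charge = (+7) + (−3) = +4.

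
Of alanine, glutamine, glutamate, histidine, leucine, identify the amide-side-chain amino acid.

Only N (asparagine) and Q (glutamine) carry a side-chain carboxamide.
Of the listed options, only glutamine belongs to this group.

glutamine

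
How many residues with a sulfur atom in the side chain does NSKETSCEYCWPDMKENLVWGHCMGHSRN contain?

The sulfur-bearing residues are cysteine (–SH) and methionine (–S–CH₃).
Matching residues: C7, C10, M14, C23, M24.

5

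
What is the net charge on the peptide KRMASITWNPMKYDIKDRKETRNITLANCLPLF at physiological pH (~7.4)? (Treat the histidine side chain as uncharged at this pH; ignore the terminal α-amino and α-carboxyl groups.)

+4

The side chains ionized at physiological pH are Lys/Arg (+1) and Asp/Glu (−1); with His treated as neutral, nothing else contributes.
Positive (K, R): K1, R2, K12, K16, R18, K19, R22 → +7.
Negative (D, E): D14, D17, E20 → −3.
Net charge = (+7) + (−3) = +4.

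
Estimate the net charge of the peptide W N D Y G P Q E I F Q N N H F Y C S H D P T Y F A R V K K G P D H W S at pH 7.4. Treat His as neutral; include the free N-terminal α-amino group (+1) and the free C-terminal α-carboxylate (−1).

At pH ~7.4 the Lys and Arg side chains are protonated (+1), the Asp and Glu side chains are deprotonated (−1), and with His taken as neutral all other side chains carry no charge.
Positive (K, R): R26, K28, K29 → +3.
Negative (D, E): D3, E8, D20, D32 → −4.
The N-terminus (+1) and C-terminus (−1) cancel.
Net charge = (+3) + (−4) = −1.

-1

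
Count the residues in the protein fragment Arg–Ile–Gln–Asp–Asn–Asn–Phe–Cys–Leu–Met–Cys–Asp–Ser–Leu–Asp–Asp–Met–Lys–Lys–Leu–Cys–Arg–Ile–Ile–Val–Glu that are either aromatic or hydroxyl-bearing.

2

Aromatic: F, W, Y. Hydroxyl-bearing: S, T, Y.
Aromatic residues here: Phe7 (1).
Hydroxyl-bearing residues here: Ser13 (1).
(Y belongs to both groups, but none appear in this sequence.) Total = 1 + 1 = 2.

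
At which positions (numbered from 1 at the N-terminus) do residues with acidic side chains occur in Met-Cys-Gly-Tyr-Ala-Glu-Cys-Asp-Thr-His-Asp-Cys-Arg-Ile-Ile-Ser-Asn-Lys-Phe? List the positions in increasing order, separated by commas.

The acidic residues are Asp (D) and Glu (E), whose side chains end in a carboxylate group.
Matching residues: Glu6, Asp8, Asp11.

6, 8, 11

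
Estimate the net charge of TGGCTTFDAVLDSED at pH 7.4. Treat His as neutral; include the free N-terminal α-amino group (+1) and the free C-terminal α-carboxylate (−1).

-4

The side chains ionized at physiological pH are Lys/Arg (+1) and Asp/Glu (−1); with His treated as neutral, nothing else contributes.
Positive (K, R): none → +0.
Negative (D, E): D8, D12, E14, D15 → −4.
The N-terminus (+1) and C-terminus (−1) cancel.
Net charge = (+0) + (−4) = −4.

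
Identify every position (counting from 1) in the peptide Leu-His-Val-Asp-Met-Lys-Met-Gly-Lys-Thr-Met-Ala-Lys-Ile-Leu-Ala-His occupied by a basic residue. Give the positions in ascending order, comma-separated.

2, 6, 9, 13, 17

The basic amino acids are Lys (K), Arg (R), and His (H).
Matching residues: His2, Lys6, Lys9, Lys13, His17.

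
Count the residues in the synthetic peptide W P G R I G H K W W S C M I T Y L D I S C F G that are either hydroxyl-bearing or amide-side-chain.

4

Hydroxyl-bearing: S, T, Y. Amide-side-chain: N, Q.
Hydroxyl-bearing residues here: S11, T15, Y16, S20 (4).
Amide-side-chain residues here: none (0).
The two groups share no amino acid, so total = 4 + 0 = 4.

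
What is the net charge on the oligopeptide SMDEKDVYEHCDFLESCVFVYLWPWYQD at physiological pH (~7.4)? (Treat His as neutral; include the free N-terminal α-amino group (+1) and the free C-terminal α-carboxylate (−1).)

Near pH 7.4, K and R contribute +1 each, D and E contribute −1 each, and every other side chain (His included, as stated) is uncharged.
Positive (K, R): K5 → +1.
Negative (D, E): D3, E4, D6, E9, D12, E15, D28 → −7.
The N-terminus (+1) and C-terminus (−1) cancel.
Net charge = (+1) + (−7) = −6.

-6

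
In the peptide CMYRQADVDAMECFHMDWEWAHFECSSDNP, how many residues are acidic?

The acidic residues are Asp (D) and Glu (E), whose side chains end in a carboxylate group.
Matching residues: D7, D9, E12, D17, E19, E24, D28.

7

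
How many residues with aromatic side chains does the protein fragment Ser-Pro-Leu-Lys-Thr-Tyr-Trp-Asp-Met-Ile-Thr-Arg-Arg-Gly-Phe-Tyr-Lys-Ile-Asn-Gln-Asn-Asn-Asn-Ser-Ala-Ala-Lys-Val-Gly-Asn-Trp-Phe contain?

F, W, and Y each carry an aromatic ring on the side chain.
Matching residues: Tyr6, Trp7, Phe15, Tyr16, Trp31, Phe32.

6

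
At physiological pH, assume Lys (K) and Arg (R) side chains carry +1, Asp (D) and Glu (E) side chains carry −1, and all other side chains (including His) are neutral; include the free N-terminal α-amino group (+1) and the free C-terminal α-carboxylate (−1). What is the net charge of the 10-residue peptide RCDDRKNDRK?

Positive (K, R): R1, R5, K6, R9, K10 → +5.
Negative (D, E): D3, D4, D8 → −3.
The N-terminus (+1) and C-terminus (−1) cancel.
Net charge = (+5) + (−3) = +2.

+2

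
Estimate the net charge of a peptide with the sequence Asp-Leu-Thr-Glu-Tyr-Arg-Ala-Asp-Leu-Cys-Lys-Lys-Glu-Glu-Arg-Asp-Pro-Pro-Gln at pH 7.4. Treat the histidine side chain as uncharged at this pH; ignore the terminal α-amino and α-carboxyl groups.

-2

At pH ~7.4 the Lys and Arg side chains are protonated (+1), the Asp and Glu side chains are deprotonated (−1), and with His taken as neutral all other side chains carry no charge.
Positive (K, R): Arg6, Lys11, Lys12, Arg15 → +4.
Negative (D, E): Asp1, Glu4, Asp8, Glu13, Glu14, Asp16 → −6.
Net charge = (+4) + (−6) = −2.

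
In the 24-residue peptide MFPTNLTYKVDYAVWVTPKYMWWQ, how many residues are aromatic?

The aromatic amino acids are Phe (F, benzyl), Trp (W, indole), and Tyr (Y, phenol).
Matching residues: F2, Y8, Y12, W15, Y20, W22, W23.

7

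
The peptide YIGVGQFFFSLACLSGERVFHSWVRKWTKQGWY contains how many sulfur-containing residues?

Only Cys (C) and Met (M) have a sulfur atom in the side chain.
Matching residues: C13.

1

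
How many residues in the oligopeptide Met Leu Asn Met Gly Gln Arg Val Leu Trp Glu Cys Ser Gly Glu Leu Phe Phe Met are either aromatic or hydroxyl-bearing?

Aromatic: F, W, Y. Hydroxyl-bearing: S, T, Y.
Aromatic residues here: Trp10, Phe17, Phe18 (3).
Hydroxyl-bearing residues here: Ser13 (1).
(Y belongs to both groups, but none appear in this sequence.) Total = 3 + 1 = 4.

4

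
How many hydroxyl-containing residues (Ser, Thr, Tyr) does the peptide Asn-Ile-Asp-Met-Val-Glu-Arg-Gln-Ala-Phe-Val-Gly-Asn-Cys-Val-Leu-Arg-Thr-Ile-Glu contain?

Matching residues: Thr18.

1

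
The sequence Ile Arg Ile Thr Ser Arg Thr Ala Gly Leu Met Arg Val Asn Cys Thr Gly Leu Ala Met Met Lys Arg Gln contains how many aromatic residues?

0

Phenylalanine (F), tryptophan (W), and tyrosine (Y) have aromatic ring side chains.
None of the 24 residues belong to this group.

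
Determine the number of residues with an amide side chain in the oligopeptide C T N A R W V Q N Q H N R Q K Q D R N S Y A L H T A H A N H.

Asparagine (N) and glutamine (Q) have uncharged amide side chains.
Matching residues: N3, Q8, N9, Q10, N12, Q14, Q16, N19, N29.

9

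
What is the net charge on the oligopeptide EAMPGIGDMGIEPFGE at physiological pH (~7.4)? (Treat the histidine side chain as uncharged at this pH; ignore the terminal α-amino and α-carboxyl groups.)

At pH ~7.4 the Lys and Arg side chains are protonated (+1), the Asp and Glu side chains are deprotonated (−1), and with His taken as neutral all other side chains carry no charge.
Positive (K, R): none → +0.
Negative (D, E): E1, D8, E12, E16 → −4.
Net charge = (+0) + (−4) = −4.

-4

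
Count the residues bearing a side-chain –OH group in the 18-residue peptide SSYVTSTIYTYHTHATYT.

13

Serine (S), threonine (T), and tyrosine (Y) each carry a hydroxyl group on the side chain.
Matching residues: S1, S2, Y3, T5, S6, T7, Y9, T10, Y11, T13, T16, Y17, T18.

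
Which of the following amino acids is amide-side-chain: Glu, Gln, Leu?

The amide-side-chain residues are Asn (N) and Gln (Q).
Of the listed options, only Gln belongs to this group.

Gln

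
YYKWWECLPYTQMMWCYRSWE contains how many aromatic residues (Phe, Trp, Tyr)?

8

Matching residues: Y1, Y2, W4, W5, Y10, W15, Y17, W20.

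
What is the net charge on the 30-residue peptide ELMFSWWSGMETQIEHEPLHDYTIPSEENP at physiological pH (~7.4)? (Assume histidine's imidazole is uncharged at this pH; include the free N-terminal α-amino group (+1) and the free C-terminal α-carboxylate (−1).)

Near pH 7.4, K and R contribute +1 each, D and E contribute −1 each, and every other side chain (His included, as stated) is uncharged.
Positive (K, R): none → +0.
Negative (D, E): E1, E11, E15, E17, D21, E27, E28 → −7.
The N-terminus (+1) and C-terminus (−1) cancel.
Net charge = (+0) + (−7) = −7.

-7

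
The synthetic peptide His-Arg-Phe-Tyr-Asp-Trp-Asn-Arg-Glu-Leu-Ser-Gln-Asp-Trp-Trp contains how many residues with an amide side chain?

The amide-side-chain residues are Asn (N) and Gln (Q).
Matching residues: Asn7, Gln12.

2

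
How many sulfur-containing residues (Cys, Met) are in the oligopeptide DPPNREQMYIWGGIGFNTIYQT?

1

Matching residues: M8.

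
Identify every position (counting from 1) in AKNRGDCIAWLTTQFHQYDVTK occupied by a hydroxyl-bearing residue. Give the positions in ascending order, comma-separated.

Serine (S), threonine (T), and tyrosine (Y) each carry a hydroxyl group on the side chain.
Matching residues: T12, T13, Y18, T21.

12, 13, 18, 21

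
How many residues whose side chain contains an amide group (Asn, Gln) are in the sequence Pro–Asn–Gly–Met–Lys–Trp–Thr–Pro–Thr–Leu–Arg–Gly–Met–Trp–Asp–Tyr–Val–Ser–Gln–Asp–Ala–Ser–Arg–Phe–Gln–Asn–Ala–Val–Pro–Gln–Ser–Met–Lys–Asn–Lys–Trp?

6

Matching residues: Asn2, Gln19, Gln25, Asn26, Gln30, Asn34.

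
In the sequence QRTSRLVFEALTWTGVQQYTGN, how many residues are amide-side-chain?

4

Only N (asparagine) and Q (glutamine) carry a side-chain carboxamide.
Matching residues: Q1, Q17, Q18, N22.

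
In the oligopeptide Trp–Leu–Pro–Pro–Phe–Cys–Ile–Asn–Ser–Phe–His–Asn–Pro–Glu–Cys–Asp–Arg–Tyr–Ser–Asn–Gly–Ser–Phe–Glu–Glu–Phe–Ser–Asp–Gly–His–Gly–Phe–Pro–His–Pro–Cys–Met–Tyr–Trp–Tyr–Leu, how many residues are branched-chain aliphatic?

3

V, L, and I make up the branched-chain aliphatic group.
Matching residues: Leu2, Ile7, Leu41.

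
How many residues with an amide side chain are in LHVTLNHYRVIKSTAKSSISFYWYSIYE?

The amide-side-chain residues are Asn (N) and Gln (Q).
Matching residues: N6.

1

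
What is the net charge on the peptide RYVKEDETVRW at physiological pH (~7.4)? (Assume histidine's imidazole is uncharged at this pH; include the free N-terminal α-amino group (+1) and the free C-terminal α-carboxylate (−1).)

0

The side chains ionized at physiological pH are Lys/Arg (+1) and Asp/Glu (−1); with His treated as neutral, nothing else contributes.
Positive (K, R): R1, K4, R10 → +3.
Negative (D, E): E5, D6, E7 → −3.
The N-terminus (+1) and C-terminus (−1) cancel.
Net charge = (+3) + (−3) = 0.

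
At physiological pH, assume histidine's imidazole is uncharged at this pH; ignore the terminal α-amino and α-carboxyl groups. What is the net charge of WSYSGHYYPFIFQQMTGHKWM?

+1

Near pH 7.4, K and R contribute +1 each, D and E contribute −1 each, and every other side chain (His included, as stated) is uncharged.
Positive (K, R): K19 → +1.
Negative (D, E): none → −0.
Net charge = (+1) + (−0) = +1.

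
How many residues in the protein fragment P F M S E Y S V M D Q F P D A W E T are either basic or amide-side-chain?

Basic: H, K, R. Amide-side-chain: N, Q.
Basic residues here: none (0).
Amide-side-chain residues here: Q11 (1).
The two groups share no amino acid, so total = 0 + 1 = 1.

1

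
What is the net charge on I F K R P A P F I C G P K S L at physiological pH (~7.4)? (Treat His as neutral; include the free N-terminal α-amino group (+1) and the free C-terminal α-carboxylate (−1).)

Near pH 7.4, K and R contribute +1 each, D and E contribute −1 each, and every other side chain (His included, as stated) is uncharged.
Positive (K, R): K3, R4, K13 → +3.
Negative (D, E): none → −0.
The N-terminus (+1) and C-terminus (−1) cancel.
Net charge = (+3) + (−0) = +3.

+3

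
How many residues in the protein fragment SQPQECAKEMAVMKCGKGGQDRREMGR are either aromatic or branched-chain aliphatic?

1

Aromatic: F, W, Y. Branched-chain aliphatic: I, L, V.
Aromatic residues here: none (0).
Branched-chain aliphatic residues here: V12 (1).
The two groups share no amino acid, so total = 0 + 1 = 1.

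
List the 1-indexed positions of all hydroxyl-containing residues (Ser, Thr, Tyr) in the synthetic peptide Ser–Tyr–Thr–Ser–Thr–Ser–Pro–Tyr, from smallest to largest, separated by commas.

1, 2, 3, 4, 5, 6, 8

Matching residues: Ser1, Tyr2, Thr3, Ser4, Thr5, Ser6, Tyr8.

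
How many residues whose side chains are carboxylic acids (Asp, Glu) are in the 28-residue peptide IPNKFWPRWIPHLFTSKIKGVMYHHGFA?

0

None of the 28 residues belong to this group.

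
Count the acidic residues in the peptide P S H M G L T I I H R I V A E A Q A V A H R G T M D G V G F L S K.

2

Only D (aspartate) and E (glutamate) carry a side-chain carboxylic acid.
Matching residues: E15, D26.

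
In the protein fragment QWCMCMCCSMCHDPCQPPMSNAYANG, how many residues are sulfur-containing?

10

Only Cys (C) and Met (M) have a sulfur atom in the side chain.
Matching residues: C3, M4, C5, M6, C7, C8, M10, C11, C15, M19.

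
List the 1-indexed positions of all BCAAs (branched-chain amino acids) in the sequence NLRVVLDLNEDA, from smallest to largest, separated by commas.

Valine (V), leucine (L), and isoleucine (I) are the branched-chain amino acids.
Matching residues: L2, V4, V5, L6, L8.

2, 4, 5, 6, 8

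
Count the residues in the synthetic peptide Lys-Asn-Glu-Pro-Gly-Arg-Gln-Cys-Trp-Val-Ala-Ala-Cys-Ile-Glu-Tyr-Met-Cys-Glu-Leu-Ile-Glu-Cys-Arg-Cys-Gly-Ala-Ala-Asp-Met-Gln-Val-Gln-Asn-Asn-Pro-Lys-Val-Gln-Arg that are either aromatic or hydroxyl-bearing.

Aromatic: F, W, Y. Hydroxyl-bearing: S, T, Y.
Aromatic residues here: Trp9, Tyr16 (2).
Hydroxyl-bearing residues here: Tyr16 (1).
Y is in both groups, so the 1 Y residue must not be double-counted.
Total = 2 + 1 − 1 = 2.

2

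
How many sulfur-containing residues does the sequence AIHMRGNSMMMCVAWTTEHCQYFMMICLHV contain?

The sulfur-bearing residues are cysteine (–SH) and methionine (–S–CH₃).
Matching residues: M4, M9, M10, M11, C12, C20, M24, M25, C27.

9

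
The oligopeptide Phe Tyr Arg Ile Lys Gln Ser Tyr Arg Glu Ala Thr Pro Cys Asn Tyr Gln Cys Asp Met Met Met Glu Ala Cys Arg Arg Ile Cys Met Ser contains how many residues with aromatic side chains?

Phenylalanine (F), tryptophan (W), and tyrosine (Y) have aromatic ring side chains.
Matching residues: Phe1, Tyr2, Tyr8, Tyr16.

4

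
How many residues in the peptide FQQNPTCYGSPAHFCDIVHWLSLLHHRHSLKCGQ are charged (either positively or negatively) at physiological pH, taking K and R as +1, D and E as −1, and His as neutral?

3

Charged side chains at pH ~7.4: K, R (positive); D, E (negative).
Matching residues: D16, R27, K31.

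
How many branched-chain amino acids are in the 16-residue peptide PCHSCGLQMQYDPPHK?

Valine (V), leucine (L), and isoleucine (I) are the branched-chain amino acids.
Matching residues: L7.

1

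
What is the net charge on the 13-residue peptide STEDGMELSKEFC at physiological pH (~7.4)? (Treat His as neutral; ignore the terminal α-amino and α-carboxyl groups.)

At pH ~7.4 the Lys and Arg side chains are protonated (+1), the Asp and Glu side chains are deprotonated (−1), and with His taken as neutral all other side chains carry no charge.
Positive (K, R): K10 → +1.
Negative (D, E): E3, D4, E7, E11 → −4.
Net charge = (+1) + (−4) = −3.

-3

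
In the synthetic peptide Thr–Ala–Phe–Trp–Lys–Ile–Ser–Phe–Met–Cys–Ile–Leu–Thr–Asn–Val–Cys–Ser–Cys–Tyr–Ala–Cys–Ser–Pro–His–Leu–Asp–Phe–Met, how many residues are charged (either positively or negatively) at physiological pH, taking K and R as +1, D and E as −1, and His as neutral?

Charged side chains at pH ~7.4: K, R (positive); D, E (negative).
Matching residues: Lys5, Asp26.

2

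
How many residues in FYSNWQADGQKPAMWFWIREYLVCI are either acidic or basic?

4

Acidic: D, E. Basic: H, K, R.
Acidic residues here: D8, E20 (2).
Basic residues here: K11, R19 (2).
The two groups share no amino acid, so total = 2 + 2 = 4.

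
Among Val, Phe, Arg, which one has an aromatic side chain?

The aromatic amino acids are Phe (F, benzyl), Trp (W, indole), and Tyr (Y, phenol).
Of the listed options, only Phe belongs to this group.

Phe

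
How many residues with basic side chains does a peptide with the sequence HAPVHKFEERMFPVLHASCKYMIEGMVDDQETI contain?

Lysine (K), arginine (R), and histidine (H) have basic, nitrogen-containing side chains.
Matching residues: H1, H5, K6, R10, H16, K20.

6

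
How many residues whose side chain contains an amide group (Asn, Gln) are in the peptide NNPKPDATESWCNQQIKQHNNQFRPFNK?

10

Matching residues: N1, N2, N13, Q14, Q15, Q18, N20, N21, Q22, N27.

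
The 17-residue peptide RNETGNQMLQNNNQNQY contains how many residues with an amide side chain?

The amide-side-chain residues are Asn (N) and Gln (Q).
Matching residues: N2, N6, Q7, Q10, N11, N12, N13, Q14, N15, Q16.

10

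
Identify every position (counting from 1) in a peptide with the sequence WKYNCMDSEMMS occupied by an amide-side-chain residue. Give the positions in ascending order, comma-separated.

Only N (asparagine) and Q (glutamine) carry a side-chain carboxamide.
Matching residues: N4.

4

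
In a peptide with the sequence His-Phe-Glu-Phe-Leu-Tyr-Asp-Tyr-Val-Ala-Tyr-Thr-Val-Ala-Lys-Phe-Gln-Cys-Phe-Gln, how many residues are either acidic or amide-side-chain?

4

Acidic: D, E. Amide-side-chain: N, Q.
Acidic residues here: Glu3, Asp7 (2).
Amide-side-chain residues here: Gln17, Gln20 (2).
The two groups share no amino acid, so total = 2 + 2 = 4.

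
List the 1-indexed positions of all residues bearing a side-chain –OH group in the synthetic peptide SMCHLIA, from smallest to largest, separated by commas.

1

Serine (S), threonine (T), and tyrosine (Y) each carry a hydroxyl group on the side chain.
Matching residues: S1.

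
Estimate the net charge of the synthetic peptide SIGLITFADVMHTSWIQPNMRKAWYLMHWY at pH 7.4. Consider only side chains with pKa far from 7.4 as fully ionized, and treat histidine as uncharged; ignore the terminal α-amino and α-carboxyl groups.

+1

The side chains ionized at physiological pH are Lys/Arg (+1) and Asp/Glu (−1); with His treated as neutral, nothing else contributes.
Positive (K, R): R21, K22 → +2.
Negative (D, E): D9 → −1.
Net charge = (+2) + (−1) = +1.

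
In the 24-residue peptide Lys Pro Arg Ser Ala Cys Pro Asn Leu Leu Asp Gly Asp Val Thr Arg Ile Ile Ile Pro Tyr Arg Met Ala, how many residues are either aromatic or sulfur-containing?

Aromatic: F, W, Y. Sulfur-containing: C, M.
Aromatic residues here: Tyr21 (1).
Sulfur-containing residues here: Cys6, Met23 (2).
The two groups share no amino acid, so total = 1 + 2 = 3.

3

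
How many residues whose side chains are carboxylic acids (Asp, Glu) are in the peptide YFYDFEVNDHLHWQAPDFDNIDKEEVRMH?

8

Matching residues: D4, E6, D9, D17, D19, D22, E24, E25.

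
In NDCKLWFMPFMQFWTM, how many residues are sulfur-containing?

Only Cys (C) and Met (M) have a sulfur atom in the side chain.
Matching residues: C3, M8, M11, M16.

4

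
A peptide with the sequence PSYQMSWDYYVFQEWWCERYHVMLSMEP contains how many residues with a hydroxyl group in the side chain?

7

S, T, and Y are the three residues with a side-chain hydroxyl.
Matching residues: S2, Y3, S6, Y9, Y10, Y20, S25.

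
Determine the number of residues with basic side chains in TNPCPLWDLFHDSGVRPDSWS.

2

Lysine (K), arginine (R), and histidine (H) have basic, nitrogen-containing side chains.
Matching residues: H11, R16.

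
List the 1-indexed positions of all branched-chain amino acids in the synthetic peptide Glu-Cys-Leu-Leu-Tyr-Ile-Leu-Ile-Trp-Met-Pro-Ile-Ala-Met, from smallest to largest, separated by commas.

3, 4, 6, 7, 8, 12

The BCAAs are Val, Leu, and Ile — aliphatic side chains with a branch point.
Matching residues: Leu3, Leu4, Ile6, Leu7, Ile8, Ile12.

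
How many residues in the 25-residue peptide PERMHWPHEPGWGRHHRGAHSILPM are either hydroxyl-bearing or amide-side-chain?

Hydroxyl-bearing: S, T, Y. Amide-side-chain: N, Q.
Hydroxyl-bearing residues here: S21 (1).
Amide-side-chain residues here: none (0).
The two groups share no amino acid, so total = 1 + 0 = 1.

1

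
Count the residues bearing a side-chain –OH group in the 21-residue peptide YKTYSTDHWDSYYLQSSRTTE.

12

The –OH-bearing residues are Ser, Thr (aliphatic alcohols), and Tyr (phenol).
Matching residues: Y1, T3, Y4, S5, T6, S11, Y12, Y13, S16, S17, T19, T20.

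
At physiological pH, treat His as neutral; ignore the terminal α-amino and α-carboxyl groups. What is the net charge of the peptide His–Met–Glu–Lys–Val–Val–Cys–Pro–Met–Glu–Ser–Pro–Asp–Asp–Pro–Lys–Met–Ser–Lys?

Near pH 7.4, K and R contribute +1 each, D and E contribute −1 each, and every other side chain (His included, as stated) is uncharged.
Positive (K, R): Lys4, Lys16, Lys19 → +3.
Negative (D, E): Glu3, Glu10, Asp13, Asp14 → −4.
Net charge = (+3) + (−4) = −1.

-1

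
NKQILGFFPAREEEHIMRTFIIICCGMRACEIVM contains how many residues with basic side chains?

The basic amino acids are Lys (K), Arg (R), and His (H).
Matching residues: K2, R11, H15, R18, R28.

5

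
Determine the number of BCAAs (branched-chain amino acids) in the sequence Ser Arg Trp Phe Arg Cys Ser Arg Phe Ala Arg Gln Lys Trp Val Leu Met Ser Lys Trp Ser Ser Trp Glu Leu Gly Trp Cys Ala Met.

3

The BCAAs are Val, Leu, and Ile — aliphatic side chains with a branch point.
Matching residues: Val15, Leu16, Leu25.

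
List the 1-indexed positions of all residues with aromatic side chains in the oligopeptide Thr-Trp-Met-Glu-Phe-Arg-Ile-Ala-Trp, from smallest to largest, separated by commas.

2, 5, 9

Phenylalanine (F), tryptophan (W), and tyrosine (Y) have aromatic ring side chains.
Matching residues: Trp2, Phe5, Trp9.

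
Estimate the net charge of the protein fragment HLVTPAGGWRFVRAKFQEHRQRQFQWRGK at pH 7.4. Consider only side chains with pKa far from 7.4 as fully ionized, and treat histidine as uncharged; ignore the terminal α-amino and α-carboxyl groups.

+6

At pH ~7.4 the Lys and Arg side chains are protonated (+1), the Asp and Glu side chains are deprotonated (−1), and with His taken as neutral all other side chains carry no charge.
Positive (K, R): R10, R13, K15, R20, R22, R27, K29 → +7.
Negative (D, E): E18 → −1.
Net charge = (+7) + (−1) = +6.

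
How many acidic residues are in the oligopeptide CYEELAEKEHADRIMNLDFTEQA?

7

Only D (aspartate) and E (glutamate) carry a side-chain carboxylic acid.
Matching residues: E3, E4, E7, E9, D12, D18, E21.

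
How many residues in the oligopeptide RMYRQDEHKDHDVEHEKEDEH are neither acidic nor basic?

4

Acidic: D, E. Basic: K, R, H. All other residues are neither.
Matching residues: M2, Y3, Q5, V13.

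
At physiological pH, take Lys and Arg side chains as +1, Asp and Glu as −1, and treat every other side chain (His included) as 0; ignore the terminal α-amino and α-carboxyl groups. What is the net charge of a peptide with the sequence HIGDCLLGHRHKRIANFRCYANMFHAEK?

Positive (K, R): R10, K12, R13, R18, K28 → +5.
Negative (D, E): D4, E27 → −2.
Net charge = (+5) + (−2) = +3.

+3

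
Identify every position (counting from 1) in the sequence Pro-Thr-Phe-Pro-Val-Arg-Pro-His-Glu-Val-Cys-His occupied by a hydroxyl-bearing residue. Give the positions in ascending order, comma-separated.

Serine (S), threonine (T), and tyrosine (Y) each carry a hydroxyl group on the side chain.
Matching residues: Thr2.

2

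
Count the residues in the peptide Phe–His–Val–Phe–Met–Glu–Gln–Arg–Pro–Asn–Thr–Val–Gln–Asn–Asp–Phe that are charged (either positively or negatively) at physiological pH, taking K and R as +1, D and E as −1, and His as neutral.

3

Charged side chains at pH ~7.4: K, R (positive); D, E (negative).
Matching residues: Glu6, Arg8, Asp15.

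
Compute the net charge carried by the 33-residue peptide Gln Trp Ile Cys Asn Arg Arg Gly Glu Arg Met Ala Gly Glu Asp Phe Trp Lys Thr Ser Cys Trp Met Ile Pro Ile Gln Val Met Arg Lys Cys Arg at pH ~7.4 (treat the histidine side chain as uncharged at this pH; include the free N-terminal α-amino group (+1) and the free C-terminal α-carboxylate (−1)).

The side chains ionized at physiological pH are Lys/Arg (+1) and Asp/Glu (−1); with His treated as neutral, nothing else contributes.
Positive (K, R): Arg6, Arg7, Arg10, Lys18, Arg30, Lys31, Arg33 → +7.
Negative (D, E): Glu9, Glu14, Asp15 → −3.
The N-terminus (+1) and C-terminus (−1) cancel.
Net charge = (+7) + (−3) = +4.

+4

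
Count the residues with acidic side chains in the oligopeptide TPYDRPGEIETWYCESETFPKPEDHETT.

8

Aspartate (D) and glutamate (E) have carboxylic-acid side chains and are the acidic amino acids.
Matching residues: D4, E8, E10, E15, E17, E23, D24, E26.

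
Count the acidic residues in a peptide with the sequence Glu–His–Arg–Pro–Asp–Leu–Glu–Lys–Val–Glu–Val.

Aspartate (D) and glutamate (E) have carboxylic-acid side chains and are the acidic amino acids.
Matching residues: Glu1, Asp5, Glu7, Glu10.

4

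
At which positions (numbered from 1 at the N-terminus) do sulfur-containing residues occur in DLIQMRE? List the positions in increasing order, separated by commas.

Only Cys (C) and Met (M) have a sulfur atom in the side chain.
Matching residues: M5.

5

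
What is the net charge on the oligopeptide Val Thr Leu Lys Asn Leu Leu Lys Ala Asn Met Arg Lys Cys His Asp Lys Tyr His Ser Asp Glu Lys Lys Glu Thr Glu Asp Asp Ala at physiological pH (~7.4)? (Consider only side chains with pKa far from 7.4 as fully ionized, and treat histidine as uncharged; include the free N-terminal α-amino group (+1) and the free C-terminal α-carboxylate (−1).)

At pH ~7.4 the Lys and Arg side chains are protonated (+1), the Asp and Glu side chains are deprotonated (−1), and with His taken as neutral all other side chains carry no charge.
Positive (K, R): Lys4, Lys8, Arg12, Lys13, Lys17, Lys23, Lys24 → +7.
Negative (D, E): Asp16, Asp21, Glu22, Glu25, Glu27, Asp28, Asp29 → −7.
The N-terminus (+1) and C-terminus (−1) cancel.
Net charge = (+7) + (−7) = 0.

0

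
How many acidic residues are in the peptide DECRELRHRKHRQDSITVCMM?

Only D (aspartate) and E (glutamate) carry a side-chain carboxylic acid.
Matching residues: D1, E2, E5, D14.

4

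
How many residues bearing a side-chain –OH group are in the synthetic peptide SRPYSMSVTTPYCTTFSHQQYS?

12

Serine (S), threonine (T), and tyrosine (Y) each carry a hydroxyl group on the side chain.
Matching residues: S1, Y4, S5, S7, T9, T10, Y12, T14, T15, S17, Y21, S22.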